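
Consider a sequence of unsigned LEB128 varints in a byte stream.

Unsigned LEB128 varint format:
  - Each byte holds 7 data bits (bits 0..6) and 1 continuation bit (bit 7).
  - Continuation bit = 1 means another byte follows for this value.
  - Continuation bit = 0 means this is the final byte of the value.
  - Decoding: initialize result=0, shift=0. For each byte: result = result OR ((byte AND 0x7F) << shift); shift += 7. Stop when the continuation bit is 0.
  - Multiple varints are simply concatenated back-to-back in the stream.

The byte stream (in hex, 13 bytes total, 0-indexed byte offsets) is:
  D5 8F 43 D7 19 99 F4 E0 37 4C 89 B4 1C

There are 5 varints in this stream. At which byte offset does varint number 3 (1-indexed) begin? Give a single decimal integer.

Answer: 5

Derivation:
  byte[0]=0xD5 cont=1 payload=0x55=85: acc |= 85<<0 -> acc=85 shift=7
  byte[1]=0x8F cont=1 payload=0x0F=15: acc |= 15<<7 -> acc=2005 shift=14
  byte[2]=0x43 cont=0 payload=0x43=67: acc |= 67<<14 -> acc=1099733 shift=21 [end]
Varint 1: bytes[0:3] = D5 8F 43 -> value 1099733 (3 byte(s))
  byte[3]=0xD7 cont=1 payload=0x57=87: acc |= 87<<0 -> acc=87 shift=7
  byte[4]=0x19 cont=0 payload=0x19=25: acc |= 25<<7 -> acc=3287 shift=14 [end]
Varint 2: bytes[3:5] = D7 19 -> value 3287 (2 byte(s))
  byte[5]=0x99 cont=1 payload=0x19=25: acc |= 25<<0 -> acc=25 shift=7
  byte[6]=0xF4 cont=1 payload=0x74=116: acc |= 116<<7 -> acc=14873 shift=14
  byte[7]=0xE0 cont=1 payload=0x60=96: acc |= 96<<14 -> acc=1587737 shift=21
  byte[8]=0x37 cont=0 payload=0x37=55: acc |= 55<<21 -> acc=116931097 shift=28 [end]
Varint 3: bytes[5:9] = 99 F4 E0 37 -> value 116931097 (4 byte(s))
  byte[9]=0x4C cont=0 payload=0x4C=76: acc |= 76<<0 -> acc=76 shift=7 [end]
Varint 4: bytes[9:10] = 4C -> value 76 (1 byte(s))
  byte[10]=0x89 cont=1 payload=0x09=9: acc |= 9<<0 -> acc=9 shift=7
  byte[11]=0xB4 cont=1 payload=0x34=52: acc |= 52<<7 -> acc=6665 shift=14
  byte[12]=0x1C cont=0 payload=0x1C=28: acc |= 28<<14 -> acc=465417 shift=21 [end]
Varint 5: bytes[10:13] = 89 B4 1C -> value 465417 (3 byte(s))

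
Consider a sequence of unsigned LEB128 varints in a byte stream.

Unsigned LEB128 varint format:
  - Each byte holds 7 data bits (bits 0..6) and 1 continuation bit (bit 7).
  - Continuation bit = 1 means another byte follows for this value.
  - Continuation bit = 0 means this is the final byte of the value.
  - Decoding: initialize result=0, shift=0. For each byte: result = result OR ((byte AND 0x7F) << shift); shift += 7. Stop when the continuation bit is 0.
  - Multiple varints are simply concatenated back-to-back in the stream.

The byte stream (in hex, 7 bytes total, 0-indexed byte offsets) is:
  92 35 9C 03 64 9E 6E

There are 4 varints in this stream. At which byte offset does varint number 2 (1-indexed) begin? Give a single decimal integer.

  byte[0]=0x92 cont=1 payload=0x12=18: acc |= 18<<0 -> acc=18 shift=7
  byte[1]=0x35 cont=0 payload=0x35=53: acc |= 53<<7 -> acc=6802 shift=14 [end]
Varint 1: bytes[0:2] = 92 35 -> value 6802 (2 byte(s))
  byte[2]=0x9C cont=1 payload=0x1C=28: acc |= 28<<0 -> acc=28 shift=7
  byte[3]=0x03 cont=0 payload=0x03=3: acc |= 3<<7 -> acc=412 shift=14 [end]
Varint 2: bytes[2:4] = 9C 03 -> value 412 (2 byte(s))
  byte[4]=0x64 cont=0 payload=0x64=100: acc |= 100<<0 -> acc=100 shift=7 [end]
Varint 3: bytes[4:5] = 64 -> value 100 (1 byte(s))
  byte[5]=0x9E cont=1 payload=0x1E=30: acc |= 30<<0 -> acc=30 shift=7
  byte[6]=0x6E cont=0 payload=0x6E=110: acc |= 110<<7 -> acc=14110 shift=14 [end]
Varint 4: bytes[5:7] = 9E 6E -> value 14110 (2 byte(s))

Answer: 2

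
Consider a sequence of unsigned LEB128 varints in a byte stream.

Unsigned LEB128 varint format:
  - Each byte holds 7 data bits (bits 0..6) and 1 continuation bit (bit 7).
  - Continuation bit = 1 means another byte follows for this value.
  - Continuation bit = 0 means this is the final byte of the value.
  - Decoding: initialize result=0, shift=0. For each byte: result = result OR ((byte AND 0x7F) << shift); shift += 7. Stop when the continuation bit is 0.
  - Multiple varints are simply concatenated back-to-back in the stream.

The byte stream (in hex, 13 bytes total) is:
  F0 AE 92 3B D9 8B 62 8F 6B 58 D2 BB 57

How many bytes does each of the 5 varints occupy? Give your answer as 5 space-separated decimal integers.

  byte[0]=0xF0 cont=1 payload=0x70=112: acc |= 112<<0 -> acc=112 shift=7
  byte[1]=0xAE cont=1 payload=0x2E=46: acc |= 46<<7 -> acc=6000 shift=14
  byte[2]=0x92 cont=1 payload=0x12=18: acc |= 18<<14 -> acc=300912 shift=21
  byte[3]=0x3B cont=0 payload=0x3B=59: acc |= 59<<21 -> acc=124032880 shift=28 [end]
Varint 1: bytes[0:4] = F0 AE 92 3B -> value 124032880 (4 byte(s))
  byte[4]=0xD9 cont=1 payload=0x59=89: acc |= 89<<0 -> acc=89 shift=7
  byte[5]=0x8B cont=1 payload=0x0B=11: acc |= 11<<7 -> acc=1497 shift=14
  byte[6]=0x62 cont=0 payload=0x62=98: acc |= 98<<14 -> acc=1607129 shift=21 [end]
Varint 2: bytes[4:7] = D9 8B 62 -> value 1607129 (3 byte(s))
  byte[7]=0x8F cont=1 payload=0x0F=15: acc |= 15<<0 -> acc=15 shift=7
  byte[8]=0x6B cont=0 payload=0x6B=107: acc |= 107<<7 -> acc=13711 shift=14 [end]
Varint 3: bytes[7:9] = 8F 6B -> value 13711 (2 byte(s))
  byte[9]=0x58 cont=0 payload=0x58=88: acc |= 88<<0 -> acc=88 shift=7 [end]
Varint 4: bytes[9:10] = 58 -> value 88 (1 byte(s))
  byte[10]=0xD2 cont=1 payload=0x52=82: acc |= 82<<0 -> acc=82 shift=7
  byte[11]=0xBB cont=1 payload=0x3B=59: acc |= 59<<7 -> acc=7634 shift=14
  byte[12]=0x57 cont=0 payload=0x57=87: acc |= 87<<14 -> acc=1433042 shift=21 [end]
Varint 5: bytes[10:13] = D2 BB 57 -> value 1433042 (3 byte(s))

Answer: 4 3 2 1 3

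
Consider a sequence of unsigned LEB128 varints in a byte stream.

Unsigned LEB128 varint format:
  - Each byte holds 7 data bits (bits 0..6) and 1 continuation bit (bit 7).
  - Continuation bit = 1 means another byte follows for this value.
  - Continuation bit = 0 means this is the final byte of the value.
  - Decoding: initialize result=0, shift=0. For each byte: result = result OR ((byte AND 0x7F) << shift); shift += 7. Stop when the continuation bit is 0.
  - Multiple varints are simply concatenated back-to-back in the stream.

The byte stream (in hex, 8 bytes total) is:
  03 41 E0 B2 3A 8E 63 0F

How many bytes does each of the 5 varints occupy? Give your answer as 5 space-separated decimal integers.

Answer: 1 1 3 2 1

Derivation:
  byte[0]=0x03 cont=0 payload=0x03=3: acc |= 3<<0 -> acc=3 shift=7 [end]
Varint 1: bytes[0:1] = 03 -> value 3 (1 byte(s))
  byte[1]=0x41 cont=0 payload=0x41=65: acc |= 65<<0 -> acc=65 shift=7 [end]
Varint 2: bytes[1:2] = 41 -> value 65 (1 byte(s))
  byte[2]=0xE0 cont=1 payload=0x60=96: acc |= 96<<0 -> acc=96 shift=7
  byte[3]=0xB2 cont=1 payload=0x32=50: acc |= 50<<7 -> acc=6496 shift=14
  byte[4]=0x3A cont=0 payload=0x3A=58: acc |= 58<<14 -> acc=956768 shift=21 [end]
Varint 3: bytes[2:5] = E0 B2 3A -> value 956768 (3 byte(s))
  byte[5]=0x8E cont=1 payload=0x0E=14: acc |= 14<<0 -> acc=14 shift=7
  byte[6]=0x63 cont=0 payload=0x63=99: acc |= 99<<7 -> acc=12686 shift=14 [end]
Varint 4: bytes[5:7] = 8E 63 -> value 12686 (2 byte(s))
  byte[7]=0x0F cont=0 payload=0x0F=15: acc |= 15<<0 -> acc=15 shift=7 [end]
Varint 5: bytes[7:8] = 0F -> value 15 (1 byte(s))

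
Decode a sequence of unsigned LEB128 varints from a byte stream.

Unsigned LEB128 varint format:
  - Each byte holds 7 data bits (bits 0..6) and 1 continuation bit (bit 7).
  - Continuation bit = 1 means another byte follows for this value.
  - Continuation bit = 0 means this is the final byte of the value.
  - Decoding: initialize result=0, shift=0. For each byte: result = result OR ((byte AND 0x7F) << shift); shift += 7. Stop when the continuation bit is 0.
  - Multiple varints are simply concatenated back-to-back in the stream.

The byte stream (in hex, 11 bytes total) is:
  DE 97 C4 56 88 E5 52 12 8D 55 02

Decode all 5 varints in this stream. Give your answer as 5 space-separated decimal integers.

Answer: 181472222 1356424 18 10893 2

Derivation:
  byte[0]=0xDE cont=1 payload=0x5E=94: acc |= 94<<0 -> acc=94 shift=7
  byte[1]=0x97 cont=1 payload=0x17=23: acc |= 23<<7 -> acc=3038 shift=14
  byte[2]=0xC4 cont=1 payload=0x44=68: acc |= 68<<14 -> acc=1117150 shift=21
  byte[3]=0x56 cont=0 payload=0x56=86: acc |= 86<<21 -> acc=181472222 shift=28 [end]
Varint 1: bytes[0:4] = DE 97 C4 56 -> value 181472222 (4 byte(s))
  byte[4]=0x88 cont=1 payload=0x08=8: acc |= 8<<0 -> acc=8 shift=7
  byte[5]=0xE5 cont=1 payload=0x65=101: acc |= 101<<7 -> acc=12936 shift=14
  byte[6]=0x52 cont=0 payload=0x52=82: acc |= 82<<14 -> acc=1356424 shift=21 [end]
Varint 2: bytes[4:7] = 88 E5 52 -> value 1356424 (3 byte(s))
  byte[7]=0x12 cont=0 payload=0x12=18: acc |= 18<<0 -> acc=18 shift=7 [end]
Varint 3: bytes[7:8] = 12 -> value 18 (1 byte(s))
  byte[8]=0x8D cont=1 payload=0x0D=13: acc |= 13<<0 -> acc=13 shift=7
  byte[9]=0x55 cont=0 payload=0x55=85: acc |= 85<<7 -> acc=10893 shift=14 [end]
Varint 4: bytes[8:10] = 8D 55 -> value 10893 (2 byte(s))
  byte[10]=0x02 cont=0 payload=0x02=2: acc |= 2<<0 -> acc=2 shift=7 [end]
Varint 5: bytes[10:11] = 02 -> value 2 (1 byte(s))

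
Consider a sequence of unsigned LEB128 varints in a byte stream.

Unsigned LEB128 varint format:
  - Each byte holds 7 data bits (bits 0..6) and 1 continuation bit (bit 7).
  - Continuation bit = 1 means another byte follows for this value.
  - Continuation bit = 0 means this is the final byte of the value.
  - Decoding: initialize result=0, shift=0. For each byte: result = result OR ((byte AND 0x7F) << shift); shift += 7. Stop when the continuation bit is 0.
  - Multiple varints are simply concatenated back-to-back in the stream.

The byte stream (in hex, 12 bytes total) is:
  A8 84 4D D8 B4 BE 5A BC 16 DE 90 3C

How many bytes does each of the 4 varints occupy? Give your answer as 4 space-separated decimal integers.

  byte[0]=0xA8 cont=1 payload=0x28=40: acc |= 40<<0 -> acc=40 shift=7
  byte[1]=0x84 cont=1 payload=0x04=4: acc |= 4<<7 -> acc=552 shift=14
  byte[2]=0x4D cont=0 payload=0x4D=77: acc |= 77<<14 -> acc=1262120 shift=21 [end]
Varint 1: bytes[0:3] = A8 84 4D -> value 1262120 (3 byte(s))
  byte[3]=0xD8 cont=1 payload=0x58=88: acc |= 88<<0 -> acc=88 shift=7
  byte[4]=0xB4 cont=1 payload=0x34=52: acc |= 52<<7 -> acc=6744 shift=14
  byte[5]=0xBE cont=1 payload=0x3E=62: acc |= 62<<14 -> acc=1022552 shift=21
  byte[6]=0x5A cont=0 payload=0x5A=90: acc |= 90<<21 -> acc=189766232 shift=28 [end]
Varint 2: bytes[3:7] = D8 B4 BE 5A -> value 189766232 (4 byte(s))
  byte[7]=0xBC cont=1 payload=0x3C=60: acc |= 60<<0 -> acc=60 shift=7
  byte[8]=0x16 cont=0 payload=0x16=22: acc |= 22<<7 -> acc=2876 shift=14 [end]
Varint 3: bytes[7:9] = BC 16 -> value 2876 (2 byte(s))
  byte[9]=0xDE cont=1 payload=0x5E=94: acc |= 94<<0 -> acc=94 shift=7
  byte[10]=0x90 cont=1 payload=0x10=16: acc |= 16<<7 -> acc=2142 shift=14
  byte[11]=0x3C cont=0 payload=0x3C=60: acc |= 60<<14 -> acc=985182 shift=21 [end]
Varint 4: bytes[9:12] = DE 90 3C -> value 985182 (3 byte(s))

Answer: 3 4 2 3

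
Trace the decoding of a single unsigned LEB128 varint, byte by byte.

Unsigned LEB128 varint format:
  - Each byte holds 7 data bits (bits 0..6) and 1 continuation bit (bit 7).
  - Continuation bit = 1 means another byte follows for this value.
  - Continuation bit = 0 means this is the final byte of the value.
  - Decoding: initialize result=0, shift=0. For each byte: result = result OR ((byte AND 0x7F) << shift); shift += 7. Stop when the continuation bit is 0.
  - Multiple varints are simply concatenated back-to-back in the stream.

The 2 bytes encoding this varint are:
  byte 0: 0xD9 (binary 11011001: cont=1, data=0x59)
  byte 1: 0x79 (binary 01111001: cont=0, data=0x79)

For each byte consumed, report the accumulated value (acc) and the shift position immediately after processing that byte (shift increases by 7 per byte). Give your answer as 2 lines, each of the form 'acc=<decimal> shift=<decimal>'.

byte 0=0xD9: payload=0x59=89, contrib = 89<<0 = 89; acc -> 89, shift -> 7
byte 1=0x79: payload=0x79=121, contrib = 121<<7 = 15488; acc -> 15577, shift -> 14

Answer: acc=89 shift=7
acc=15577 shift=14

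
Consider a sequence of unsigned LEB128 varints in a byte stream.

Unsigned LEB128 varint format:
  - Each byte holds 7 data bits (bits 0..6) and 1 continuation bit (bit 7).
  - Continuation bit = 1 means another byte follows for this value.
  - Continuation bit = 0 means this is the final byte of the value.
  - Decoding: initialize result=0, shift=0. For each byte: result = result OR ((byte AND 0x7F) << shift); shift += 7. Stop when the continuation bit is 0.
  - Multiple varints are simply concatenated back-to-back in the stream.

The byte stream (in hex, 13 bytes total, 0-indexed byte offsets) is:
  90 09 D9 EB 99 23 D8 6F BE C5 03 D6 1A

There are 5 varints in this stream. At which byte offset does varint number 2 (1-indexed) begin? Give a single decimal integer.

Answer: 2

Derivation:
  byte[0]=0x90 cont=1 payload=0x10=16: acc |= 16<<0 -> acc=16 shift=7
  byte[1]=0x09 cont=0 payload=0x09=9: acc |= 9<<7 -> acc=1168 shift=14 [end]
Varint 1: bytes[0:2] = 90 09 -> value 1168 (2 byte(s))
  byte[2]=0xD9 cont=1 payload=0x59=89: acc |= 89<<0 -> acc=89 shift=7
  byte[3]=0xEB cont=1 payload=0x6B=107: acc |= 107<<7 -> acc=13785 shift=14
  byte[4]=0x99 cont=1 payload=0x19=25: acc |= 25<<14 -> acc=423385 shift=21
  byte[5]=0x23 cont=0 payload=0x23=35: acc |= 35<<21 -> acc=73823705 shift=28 [end]
Varint 2: bytes[2:6] = D9 EB 99 23 -> value 73823705 (4 byte(s))
  byte[6]=0xD8 cont=1 payload=0x58=88: acc |= 88<<0 -> acc=88 shift=7
  byte[7]=0x6F cont=0 payload=0x6F=111: acc |= 111<<7 -> acc=14296 shift=14 [end]
Varint 3: bytes[6:8] = D8 6F -> value 14296 (2 byte(s))
  byte[8]=0xBE cont=1 payload=0x3E=62: acc |= 62<<0 -> acc=62 shift=7
  byte[9]=0xC5 cont=1 payload=0x45=69: acc |= 69<<7 -> acc=8894 shift=14
  byte[10]=0x03 cont=0 payload=0x03=3: acc |= 3<<14 -> acc=58046 shift=21 [end]
Varint 4: bytes[8:11] = BE C5 03 -> value 58046 (3 byte(s))
  byte[11]=0xD6 cont=1 payload=0x56=86: acc |= 86<<0 -> acc=86 shift=7
  byte[12]=0x1A cont=0 payload=0x1A=26: acc |= 26<<7 -> acc=3414 shift=14 [end]
Varint 5: bytes[11:13] = D6 1A -> value 3414 (2 byte(s))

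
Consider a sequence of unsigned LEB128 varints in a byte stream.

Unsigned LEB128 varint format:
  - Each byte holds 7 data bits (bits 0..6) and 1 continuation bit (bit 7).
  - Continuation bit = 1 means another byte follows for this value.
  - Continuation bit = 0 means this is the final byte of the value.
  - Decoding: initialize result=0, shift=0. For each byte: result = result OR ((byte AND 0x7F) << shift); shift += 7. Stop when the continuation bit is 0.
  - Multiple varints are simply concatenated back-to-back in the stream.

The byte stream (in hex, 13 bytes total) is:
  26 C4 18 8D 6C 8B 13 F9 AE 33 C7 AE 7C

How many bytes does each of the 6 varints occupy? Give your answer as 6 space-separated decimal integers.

  byte[0]=0x26 cont=0 payload=0x26=38: acc |= 38<<0 -> acc=38 shift=7 [end]
Varint 1: bytes[0:1] = 26 -> value 38 (1 byte(s))
  byte[1]=0xC4 cont=1 payload=0x44=68: acc |= 68<<0 -> acc=68 shift=7
  byte[2]=0x18 cont=0 payload=0x18=24: acc |= 24<<7 -> acc=3140 shift=14 [end]
Varint 2: bytes[1:3] = C4 18 -> value 3140 (2 byte(s))
  byte[3]=0x8D cont=1 payload=0x0D=13: acc |= 13<<0 -> acc=13 shift=7
  byte[4]=0x6C cont=0 payload=0x6C=108: acc |= 108<<7 -> acc=13837 shift=14 [end]
Varint 3: bytes[3:5] = 8D 6C -> value 13837 (2 byte(s))
  byte[5]=0x8B cont=1 payload=0x0B=11: acc |= 11<<0 -> acc=11 shift=7
  byte[6]=0x13 cont=0 payload=0x13=19: acc |= 19<<7 -> acc=2443 shift=14 [end]
Varint 4: bytes[5:7] = 8B 13 -> value 2443 (2 byte(s))
  byte[7]=0xF9 cont=1 payload=0x79=121: acc |= 121<<0 -> acc=121 shift=7
  byte[8]=0xAE cont=1 payload=0x2E=46: acc |= 46<<7 -> acc=6009 shift=14
  byte[9]=0x33 cont=0 payload=0x33=51: acc |= 51<<14 -> acc=841593 shift=21 [end]
Varint 5: bytes[7:10] = F9 AE 33 -> value 841593 (3 byte(s))
  byte[10]=0xC7 cont=1 payload=0x47=71: acc |= 71<<0 -> acc=71 shift=7
  byte[11]=0xAE cont=1 payload=0x2E=46: acc |= 46<<7 -> acc=5959 shift=14
  byte[12]=0x7C cont=0 payload=0x7C=124: acc |= 124<<14 -> acc=2037575 shift=21 [end]
Varint 6: bytes[10:13] = C7 AE 7C -> value 2037575 (3 byte(s))

Answer: 1 2 2 2 3 3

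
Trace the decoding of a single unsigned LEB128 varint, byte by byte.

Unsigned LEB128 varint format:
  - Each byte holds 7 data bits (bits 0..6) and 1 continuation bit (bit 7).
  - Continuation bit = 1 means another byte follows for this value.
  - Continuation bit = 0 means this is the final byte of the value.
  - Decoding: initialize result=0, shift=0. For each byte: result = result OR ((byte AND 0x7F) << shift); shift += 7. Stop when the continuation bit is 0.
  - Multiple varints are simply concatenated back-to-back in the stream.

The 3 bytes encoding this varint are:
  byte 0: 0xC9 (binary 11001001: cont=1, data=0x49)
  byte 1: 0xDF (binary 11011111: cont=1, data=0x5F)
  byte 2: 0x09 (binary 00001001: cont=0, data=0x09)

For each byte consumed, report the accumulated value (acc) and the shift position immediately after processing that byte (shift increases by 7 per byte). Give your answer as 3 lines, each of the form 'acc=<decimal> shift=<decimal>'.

byte 0=0xC9: payload=0x49=73, contrib = 73<<0 = 73; acc -> 73, shift -> 7
byte 1=0xDF: payload=0x5F=95, contrib = 95<<7 = 12160; acc -> 12233, shift -> 14
byte 2=0x09: payload=0x09=9, contrib = 9<<14 = 147456; acc -> 159689, shift -> 21

Answer: acc=73 shift=7
acc=12233 shift=14
acc=159689 shift=21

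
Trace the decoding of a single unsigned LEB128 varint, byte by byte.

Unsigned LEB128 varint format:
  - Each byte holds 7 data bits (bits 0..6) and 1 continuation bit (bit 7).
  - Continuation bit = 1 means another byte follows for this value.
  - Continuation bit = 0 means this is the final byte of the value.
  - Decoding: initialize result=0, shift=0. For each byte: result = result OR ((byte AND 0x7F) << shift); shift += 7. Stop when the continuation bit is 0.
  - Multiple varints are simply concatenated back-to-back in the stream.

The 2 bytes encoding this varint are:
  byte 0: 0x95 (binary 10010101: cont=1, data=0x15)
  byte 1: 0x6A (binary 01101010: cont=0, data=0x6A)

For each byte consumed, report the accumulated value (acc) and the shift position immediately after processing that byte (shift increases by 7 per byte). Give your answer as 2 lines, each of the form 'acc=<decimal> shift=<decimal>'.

byte 0=0x95: payload=0x15=21, contrib = 21<<0 = 21; acc -> 21, shift -> 7
byte 1=0x6A: payload=0x6A=106, contrib = 106<<7 = 13568; acc -> 13589, shift -> 14

Answer: acc=21 shift=7
acc=13589 shift=14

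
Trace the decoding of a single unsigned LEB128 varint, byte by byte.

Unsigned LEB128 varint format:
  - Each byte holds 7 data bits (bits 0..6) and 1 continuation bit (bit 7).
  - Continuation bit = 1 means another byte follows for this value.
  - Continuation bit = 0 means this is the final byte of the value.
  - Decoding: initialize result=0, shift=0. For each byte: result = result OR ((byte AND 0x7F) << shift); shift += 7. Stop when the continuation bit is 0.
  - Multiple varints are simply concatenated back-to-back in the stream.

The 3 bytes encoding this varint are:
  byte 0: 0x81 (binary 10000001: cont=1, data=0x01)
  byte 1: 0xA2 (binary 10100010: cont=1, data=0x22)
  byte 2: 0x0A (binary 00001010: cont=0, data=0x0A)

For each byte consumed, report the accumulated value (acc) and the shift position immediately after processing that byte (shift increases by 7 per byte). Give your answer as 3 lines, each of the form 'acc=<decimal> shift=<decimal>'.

Answer: acc=1 shift=7
acc=4353 shift=14
acc=168193 shift=21

Derivation:
byte 0=0x81: payload=0x01=1, contrib = 1<<0 = 1; acc -> 1, shift -> 7
byte 1=0xA2: payload=0x22=34, contrib = 34<<7 = 4352; acc -> 4353, shift -> 14
byte 2=0x0A: payload=0x0A=10, contrib = 10<<14 = 163840; acc -> 168193, shift -> 21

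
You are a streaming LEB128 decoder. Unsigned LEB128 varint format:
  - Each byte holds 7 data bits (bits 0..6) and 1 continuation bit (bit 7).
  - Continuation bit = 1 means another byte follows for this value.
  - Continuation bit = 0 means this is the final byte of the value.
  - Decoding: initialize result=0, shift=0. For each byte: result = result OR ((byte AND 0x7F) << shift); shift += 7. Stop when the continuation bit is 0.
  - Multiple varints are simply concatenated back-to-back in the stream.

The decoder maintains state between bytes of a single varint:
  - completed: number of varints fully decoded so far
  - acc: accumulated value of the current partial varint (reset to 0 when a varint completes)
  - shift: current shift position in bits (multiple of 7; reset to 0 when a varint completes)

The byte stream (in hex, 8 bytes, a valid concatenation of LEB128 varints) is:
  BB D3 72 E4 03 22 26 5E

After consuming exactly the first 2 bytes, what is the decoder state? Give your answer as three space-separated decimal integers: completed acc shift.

byte[0]=0xBB cont=1 payload=0x3B: acc |= 59<<0 -> completed=0 acc=59 shift=7
byte[1]=0xD3 cont=1 payload=0x53: acc |= 83<<7 -> completed=0 acc=10683 shift=14

Answer: 0 10683 14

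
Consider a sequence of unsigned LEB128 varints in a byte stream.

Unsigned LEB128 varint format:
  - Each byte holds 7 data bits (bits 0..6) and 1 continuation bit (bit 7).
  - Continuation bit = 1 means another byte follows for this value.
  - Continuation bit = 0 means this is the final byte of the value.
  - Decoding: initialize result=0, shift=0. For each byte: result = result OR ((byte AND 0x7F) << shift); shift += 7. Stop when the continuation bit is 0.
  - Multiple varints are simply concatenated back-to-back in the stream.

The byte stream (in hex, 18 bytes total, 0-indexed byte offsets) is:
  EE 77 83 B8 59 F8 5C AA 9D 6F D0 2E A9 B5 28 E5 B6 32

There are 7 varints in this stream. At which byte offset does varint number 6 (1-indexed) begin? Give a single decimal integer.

Answer: 12

Derivation:
  byte[0]=0xEE cont=1 payload=0x6E=110: acc |= 110<<0 -> acc=110 shift=7
  byte[1]=0x77 cont=0 payload=0x77=119: acc |= 119<<7 -> acc=15342 shift=14 [end]
Varint 1: bytes[0:2] = EE 77 -> value 15342 (2 byte(s))
  byte[2]=0x83 cont=1 payload=0x03=3: acc |= 3<<0 -> acc=3 shift=7
  byte[3]=0xB8 cont=1 payload=0x38=56: acc |= 56<<7 -> acc=7171 shift=14
  byte[4]=0x59 cont=0 payload=0x59=89: acc |= 89<<14 -> acc=1465347 shift=21 [end]
Varint 2: bytes[2:5] = 83 B8 59 -> value 1465347 (3 byte(s))
  byte[5]=0xF8 cont=1 payload=0x78=120: acc |= 120<<0 -> acc=120 shift=7
  byte[6]=0x5C cont=0 payload=0x5C=92: acc |= 92<<7 -> acc=11896 shift=14 [end]
Varint 3: bytes[5:7] = F8 5C -> value 11896 (2 byte(s))
  byte[7]=0xAA cont=1 payload=0x2A=42: acc |= 42<<0 -> acc=42 shift=7
  byte[8]=0x9D cont=1 payload=0x1D=29: acc |= 29<<7 -> acc=3754 shift=14
  byte[9]=0x6F cont=0 payload=0x6F=111: acc |= 111<<14 -> acc=1822378 shift=21 [end]
Varint 4: bytes[7:10] = AA 9D 6F -> value 1822378 (3 byte(s))
  byte[10]=0xD0 cont=1 payload=0x50=80: acc |= 80<<0 -> acc=80 shift=7
  byte[11]=0x2E cont=0 payload=0x2E=46: acc |= 46<<7 -> acc=5968 shift=14 [end]
Varint 5: bytes[10:12] = D0 2E -> value 5968 (2 byte(s))
  byte[12]=0xA9 cont=1 payload=0x29=41: acc |= 41<<0 -> acc=41 shift=7
  byte[13]=0xB5 cont=1 payload=0x35=53: acc |= 53<<7 -> acc=6825 shift=14
  byte[14]=0x28 cont=0 payload=0x28=40: acc |= 40<<14 -> acc=662185 shift=21 [end]
Varint 6: bytes[12:15] = A9 B5 28 -> value 662185 (3 byte(s))
  byte[15]=0xE5 cont=1 payload=0x65=101: acc |= 101<<0 -> acc=101 shift=7
  byte[16]=0xB6 cont=1 payload=0x36=54: acc |= 54<<7 -> acc=7013 shift=14
  byte[17]=0x32 cont=0 payload=0x32=50: acc |= 50<<14 -> acc=826213 shift=21 [end]
Varint 7: bytes[15:18] = E5 B6 32 -> value 826213 (3 byte(s))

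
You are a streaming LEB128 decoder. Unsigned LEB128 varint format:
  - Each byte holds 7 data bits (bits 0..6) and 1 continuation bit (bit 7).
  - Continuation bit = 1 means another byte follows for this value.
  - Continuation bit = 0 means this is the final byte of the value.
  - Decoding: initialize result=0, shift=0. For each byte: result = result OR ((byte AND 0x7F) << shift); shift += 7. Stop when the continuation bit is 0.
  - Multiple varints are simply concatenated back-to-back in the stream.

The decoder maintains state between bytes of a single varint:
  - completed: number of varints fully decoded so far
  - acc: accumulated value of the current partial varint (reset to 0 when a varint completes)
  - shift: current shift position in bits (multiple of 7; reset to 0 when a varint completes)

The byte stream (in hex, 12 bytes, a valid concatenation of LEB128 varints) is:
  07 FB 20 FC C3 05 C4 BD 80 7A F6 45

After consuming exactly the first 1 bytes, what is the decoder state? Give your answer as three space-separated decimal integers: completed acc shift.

Answer: 1 0 0

Derivation:
byte[0]=0x07 cont=0 payload=0x07: varint #1 complete (value=7); reset -> completed=1 acc=0 shift=0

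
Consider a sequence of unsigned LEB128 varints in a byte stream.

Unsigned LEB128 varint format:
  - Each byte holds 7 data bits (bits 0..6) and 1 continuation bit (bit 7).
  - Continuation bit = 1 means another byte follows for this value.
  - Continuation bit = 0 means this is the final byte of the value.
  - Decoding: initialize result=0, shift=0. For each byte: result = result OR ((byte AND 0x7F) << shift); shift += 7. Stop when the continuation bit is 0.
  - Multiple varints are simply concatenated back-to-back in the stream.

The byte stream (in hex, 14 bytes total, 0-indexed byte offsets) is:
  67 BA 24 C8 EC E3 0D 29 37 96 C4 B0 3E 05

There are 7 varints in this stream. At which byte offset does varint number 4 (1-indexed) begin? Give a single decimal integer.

  byte[0]=0x67 cont=0 payload=0x67=103: acc |= 103<<0 -> acc=103 shift=7 [end]
Varint 1: bytes[0:1] = 67 -> value 103 (1 byte(s))
  byte[1]=0xBA cont=1 payload=0x3A=58: acc |= 58<<0 -> acc=58 shift=7
  byte[2]=0x24 cont=0 payload=0x24=36: acc |= 36<<7 -> acc=4666 shift=14 [end]
Varint 2: bytes[1:3] = BA 24 -> value 4666 (2 byte(s))
  byte[3]=0xC8 cont=1 payload=0x48=72: acc |= 72<<0 -> acc=72 shift=7
  byte[4]=0xEC cont=1 payload=0x6C=108: acc |= 108<<7 -> acc=13896 shift=14
  byte[5]=0xE3 cont=1 payload=0x63=99: acc |= 99<<14 -> acc=1635912 shift=21
  byte[6]=0x0D cont=0 payload=0x0D=13: acc |= 13<<21 -> acc=28898888 shift=28 [end]
Varint 3: bytes[3:7] = C8 EC E3 0D -> value 28898888 (4 byte(s))
  byte[7]=0x29 cont=0 payload=0x29=41: acc |= 41<<0 -> acc=41 shift=7 [end]
Varint 4: bytes[7:8] = 29 -> value 41 (1 byte(s))
  byte[8]=0x37 cont=0 payload=0x37=55: acc |= 55<<0 -> acc=55 shift=7 [end]
Varint 5: bytes[8:9] = 37 -> value 55 (1 byte(s))
  byte[9]=0x96 cont=1 payload=0x16=22: acc |= 22<<0 -> acc=22 shift=7
  byte[10]=0xC4 cont=1 payload=0x44=68: acc |= 68<<7 -> acc=8726 shift=14
  byte[11]=0xB0 cont=1 payload=0x30=48: acc |= 48<<14 -> acc=795158 shift=21
  byte[12]=0x3E cont=0 payload=0x3E=62: acc |= 62<<21 -> acc=130818582 shift=28 [end]
Varint 6: bytes[9:13] = 96 C4 B0 3E -> value 130818582 (4 byte(s))
  byte[13]=0x05 cont=0 payload=0x05=5: acc |= 5<<0 -> acc=5 shift=7 [end]
Varint 7: bytes[13:14] = 05 -> value 5 (1 byte(s))

Answer: 7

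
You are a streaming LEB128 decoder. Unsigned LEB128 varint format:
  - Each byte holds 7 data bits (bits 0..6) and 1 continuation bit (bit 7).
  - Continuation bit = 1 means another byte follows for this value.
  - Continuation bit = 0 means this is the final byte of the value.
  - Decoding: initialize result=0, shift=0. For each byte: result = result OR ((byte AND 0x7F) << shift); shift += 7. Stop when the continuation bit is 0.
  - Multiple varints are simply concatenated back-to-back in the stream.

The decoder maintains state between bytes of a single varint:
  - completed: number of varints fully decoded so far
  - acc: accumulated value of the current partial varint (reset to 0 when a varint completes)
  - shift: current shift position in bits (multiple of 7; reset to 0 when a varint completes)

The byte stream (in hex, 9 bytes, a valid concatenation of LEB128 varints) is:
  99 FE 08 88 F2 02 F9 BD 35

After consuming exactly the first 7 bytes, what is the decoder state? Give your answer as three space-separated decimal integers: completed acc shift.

Answer: 2 121 7

Derivation:
byte[0]=0x99 cont=1 payload=0x19: acc |= 25<<0 -> completed=0 acc=25 shift=7
byte[1]=0xFE cont=1 payload=0x7E: acc |= 126<<7 -> completed=0 acc=16153 shift=14
byte[2]=0x08 cont=0 payload=0x08: varint #1 complete (value=147225); reset -> completed=1 acc=0 shift=0
byte[3]=0x88 cont=1 payload=0x08: acc |= 8<<0 -> completed=1 acc=8 shift=7
byte[4]=0xF2 cont=1 payload=0x72: acc |= 114<<7 -> completed=1 acc=14600 shift=14
byte[5]=0x02 cont=0 payload=0x02: varint #2 complete (value=47368); reset -> completed=2 acc=0 shift=0
byte[6]=0xF9 cont=1 payload=0x79: acc |= 121<<0 -> completed=2 acc=121 shift=7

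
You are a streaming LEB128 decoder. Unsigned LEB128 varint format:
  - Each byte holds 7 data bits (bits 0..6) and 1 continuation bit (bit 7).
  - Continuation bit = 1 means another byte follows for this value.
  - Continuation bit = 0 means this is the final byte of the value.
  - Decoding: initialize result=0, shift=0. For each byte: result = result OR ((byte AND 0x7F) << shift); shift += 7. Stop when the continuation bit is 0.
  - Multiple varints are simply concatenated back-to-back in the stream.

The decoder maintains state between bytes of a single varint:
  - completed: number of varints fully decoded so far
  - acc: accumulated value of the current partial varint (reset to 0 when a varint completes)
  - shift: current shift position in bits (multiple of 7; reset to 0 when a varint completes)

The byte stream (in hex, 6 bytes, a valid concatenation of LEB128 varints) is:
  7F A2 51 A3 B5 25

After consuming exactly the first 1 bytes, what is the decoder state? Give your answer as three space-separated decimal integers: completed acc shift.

byte[0]=0x7F cont=0 payload=0x7F: varint #1 complete (value=127); reset -> completed=1 acc=0 shift=0

Answer: 1 0 0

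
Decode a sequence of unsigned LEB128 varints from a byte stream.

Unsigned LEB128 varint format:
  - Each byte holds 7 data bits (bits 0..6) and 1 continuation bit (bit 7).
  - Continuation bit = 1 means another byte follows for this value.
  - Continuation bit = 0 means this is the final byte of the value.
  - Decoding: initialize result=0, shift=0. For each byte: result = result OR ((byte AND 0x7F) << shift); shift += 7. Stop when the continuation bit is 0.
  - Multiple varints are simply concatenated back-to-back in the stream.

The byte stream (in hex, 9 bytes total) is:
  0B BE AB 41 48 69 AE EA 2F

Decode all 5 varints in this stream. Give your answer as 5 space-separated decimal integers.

  byte[0]=0x0B cont=0 payload=0x0B=11: acc |= 11<<0 -> acc=11 shift=7 [end]
Varint 1: bytes[0:1] = 0B -> value 11 (1 byte(s))
  byte[1]=0xBE cont=1 payload=0x3E=62: acc |= 62<<0 -> acc=62 shift=7
  byte[2]=0xAB cont=1 payload=0x2B=43: acc |= 43<<7 -> acc=5566 shift=14
  byte[3]=0x41 cont=0 payload=0x41=65: acc |= 65<<14 -> acc=1070526 shift=21 [end]
Varint 2: bytes[1:4] = BE AB 41 -> value 1070526 (3 byte(s))
  byte[4]=0x48 cont=0 payload=0x48=72: acc |= 72<<0 -> acc=72 shift=7 [end]
Varint 3: bytes[4:5] = 48 -> value 72 (1 byte(s))
  byte[5]=0x69 cont=0 payload=0x69=105: acc |= 105<<0 -> acc=105 shift=7 [end]
Varint 4: bytes[5:6] = 69 -> value 105 (1 byte(s))
  byte[6]=0xAE cont=1 payload=0x2E=46: acc |= 46<<0 -> acc=46 shift=7
  byte[7]=0xEA cont=1 payload=0x6A=106: acc |= 106<<7 -> acc=13614 shift=14
  byte[8]=0x2F cont=0 payload=0x2F=47: acc |= 47<<14 -> acc=783662 shift=21 [end]
Varint 5: bytes[6:9] = AE EA 2F -> value 783662 (3 byte(s))

Answer: 11 1070526 72 105 783662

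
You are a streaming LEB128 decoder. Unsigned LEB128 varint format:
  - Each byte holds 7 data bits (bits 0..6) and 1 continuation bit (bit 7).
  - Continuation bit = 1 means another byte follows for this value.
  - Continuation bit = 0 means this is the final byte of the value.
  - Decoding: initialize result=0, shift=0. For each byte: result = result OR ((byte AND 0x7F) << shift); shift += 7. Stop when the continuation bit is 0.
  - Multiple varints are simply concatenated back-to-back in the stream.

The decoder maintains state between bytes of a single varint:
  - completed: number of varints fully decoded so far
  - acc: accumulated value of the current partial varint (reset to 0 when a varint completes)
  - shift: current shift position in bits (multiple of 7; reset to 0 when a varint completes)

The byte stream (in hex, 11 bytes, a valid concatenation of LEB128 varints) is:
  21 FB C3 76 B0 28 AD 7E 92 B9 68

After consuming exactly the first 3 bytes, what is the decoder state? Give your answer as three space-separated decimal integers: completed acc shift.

byte[0]=0x21 cont=0 payload=0x21: varint #1 complete (value=33); reset -> completed=1 acc=0 shift=0
byte[1]=0xFB cont=1 payload=0x7B: acc |= 123<<0 -> completed=1 acc=123 shift=7
byte[2]=0xC3 cont=1 payload=0x43: acc |= 67<<7 -> completed=1 acc=8699 shift=14

Answer: 1 8699 14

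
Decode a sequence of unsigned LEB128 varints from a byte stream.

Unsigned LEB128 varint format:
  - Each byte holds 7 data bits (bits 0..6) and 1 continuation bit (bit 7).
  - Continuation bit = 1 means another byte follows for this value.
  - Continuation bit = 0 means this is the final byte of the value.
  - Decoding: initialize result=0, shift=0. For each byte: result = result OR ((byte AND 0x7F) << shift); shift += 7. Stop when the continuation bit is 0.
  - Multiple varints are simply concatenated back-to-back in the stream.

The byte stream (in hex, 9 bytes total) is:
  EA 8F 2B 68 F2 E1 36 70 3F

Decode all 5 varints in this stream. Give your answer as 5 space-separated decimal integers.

Answer: 706538 104 897266 112 63

Derivation:
  byte[0]=0xEA cont=1 payload=0x6A=106: acc |= 106<<0 -> acc=106 shift=7
  byte[1]=0x8F cont=1 payload=0x0F=15: acc |= 15<<7 -> acc=2026 shift=14
  byte[2]=0x2B cont=0 payload=0x2B=43: acc |= 43<<14 -> acc=706538 shift=21 [end]
Varint 1: bytes[0:3] = EA 8F 2B -> value 706538 (3 byte(s))
  byte[3]=0x68 cont=0 payload=0x68=104: acc |= 104<<0 -> acc=104 shift=7 [end]
Varint 2: bytes[3:4] = 68 -> value 104 (1 byte(s))
  byte[4]=0xF2 cont=1 payload=0x72=114: acc |= 114<<0 -> acc=114 shift=7
  byte[5]=0xE1 cont=1 payload=0x61=97: acc |= 97<<7 -> acc=12530 shift=14
  byte[6]=0x36 cont=0 payload=0x36=54: acc |= 54<<14 -> acc=897266 shift=21 [end]
Varint 3: bytes[4:7] = F2 E1 36 -> value 897266 (3 byte(s))
  byte[7]=0x70 cont=0 payload=0x70=112: acc |= 112<<0 -> acc=112 shift=7 [end]
Varint 4: bytes[7:8] = 70 -> value 112 (1 byte(s))
  byte[8]=0x3F cont=0 payload=0x3F=63: acc |= 63<<0 -> acc=63 shift=7 [end]
Varint 5: bytes[8:9] = 3F -> value 63 (1 byte(s))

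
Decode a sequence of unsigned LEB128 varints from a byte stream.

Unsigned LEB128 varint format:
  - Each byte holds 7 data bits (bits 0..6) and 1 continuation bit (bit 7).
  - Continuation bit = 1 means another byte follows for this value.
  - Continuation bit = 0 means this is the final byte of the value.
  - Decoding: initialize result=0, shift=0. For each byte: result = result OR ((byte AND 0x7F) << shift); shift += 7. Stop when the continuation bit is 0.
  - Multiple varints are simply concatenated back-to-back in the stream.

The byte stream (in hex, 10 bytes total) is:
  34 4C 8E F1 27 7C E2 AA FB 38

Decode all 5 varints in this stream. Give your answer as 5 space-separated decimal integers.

Answer: 52 76 653454 124 119461218

Derivation:
  byte[0]=0x34 cont=0 payload=0x34=52: acc |= 52<<0 -> acc=52 shift=7 [end]
Varint 1: bytes[0:1] = 34 -> value 52 (1 byte(s))
  byte[1]=0x4C cont=0 payload=0x4C=76: acc |= 76<<0 -> acc=76 shift=7 [end]
Varint 2: bytes[1:2] = 4C -> value 76 (1 byte(s))
  byte[2]=0x8E cont=1 payload=0x0E=14: acc |= 14<<0 -> acc=14 shift=7
  byte[3]=0xF1 cont=1 payload=0x71=113: acc |= 113<<7 -> acc=14478 shift=14
  byte[4]=0x27 cont=0 payload=0x27=39: acc |= 39<<14 -> acc=653454 shift=21 [end]
Varint 3: bytes[2:5] = 8E F1 27 -> value 653454 (3 byte(s))
  byte[5]=0x7C cont=0 payload=0x7C=124: acc |= 124<<0 -> acc=124 shift=7 [end]
Varint 4: bytes[5:6] = 7C -> value 124 (1 byte(s))
  byte[6]=0xE2 cont=1 payload=0x62=98: acc |= 98<<0 -> acc=98 shift=7
  byte[7]=0xAA cont=1 payload=0x2A=42: acc |= 42<<7 -> acc=5474 shift=14
  byte[8]=0xFB cont=1 payload=0x7B=123: acc |= 123<<14 -> acc=2020706 shift=21
  byte[9]=0x38 cont=0 payload=0x38=56: acc |= 56<<21 -> acc=119461218 shift=28 [end]
Varint 5: bytes[6:10] = E2 AA FB 38 -> value 119461218 (4 byte(s))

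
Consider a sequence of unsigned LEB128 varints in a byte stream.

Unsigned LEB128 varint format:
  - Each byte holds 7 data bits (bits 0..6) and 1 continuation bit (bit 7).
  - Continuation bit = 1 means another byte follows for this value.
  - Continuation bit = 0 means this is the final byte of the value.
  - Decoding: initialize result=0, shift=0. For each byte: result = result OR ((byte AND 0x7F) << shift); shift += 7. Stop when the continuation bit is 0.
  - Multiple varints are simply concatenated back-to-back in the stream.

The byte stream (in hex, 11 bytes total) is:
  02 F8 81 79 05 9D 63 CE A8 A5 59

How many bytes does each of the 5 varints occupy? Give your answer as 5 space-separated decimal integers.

  byte[0]=0x02 cont=0 payload=0x02=2: acc |= 2<<0 -> acc=2 shift=7 [end]
Varint 1: bytes[0:1] = 02 -> value 2 (1 byte(s))
  byte[1]=0xF8 cont=1 payload=0x78=120: acc |= 120<<0 -> acc=120 shift=7
  byte[2]=0x81 cont=1 payload=0x01=1: acc |= 1<<7 -> acc=248 shift=14
  byte[3]=0x79 cont=0 payload=0x79=121: acc |= 121<<14 -> acc=1982712 shift=21 [end]
Varint 2: bytes[1:4] = F8 81 79 -> value 1982712 (3 byte(s))
  byte[4]=0x05 cont=0 payload=0x05=5: acc |= 5<<0 -> acc=5 shift=7 [end]
Varint 3: bytes[4:5] = 05 -> value 5 (1 byte(s))
  byte[5]=0x9D cont=1 payload=0x1D=29: acc |= 29<<0 -> acc=29 shift=7
  byte[6]=0x63 cont=0 payload=0x63=99: acc |= 99<<7 -> acc=12701 shift=14 [end]
Varint 4: bytes[5:7] = 9D 63 -> value 12701 (2 byte(s))
  byte[7]=0xCE cont=1 payload=0x4E=78: acc |= 78<<0 -> acc=78 shift=7
  byte[8]=0xA8 cont=1 payload=0x28=40: acc |= 40<<7 -> acc=5198 shift=14
  byte[9]=0xA5 cont=1 payload=0x25=37: acc |= 37<<14 -> acc=611406 shift=21
  byte[10]=0x59 cont=0 payload=0x59=89: acc |= 89<<21 -> acc=187257934 shift=28 [end]
Varint 5: bytes[7:11] = CE A8 A5 59 -> value 187257934 (4 byte(s))

Answer: 1 3 1 2 4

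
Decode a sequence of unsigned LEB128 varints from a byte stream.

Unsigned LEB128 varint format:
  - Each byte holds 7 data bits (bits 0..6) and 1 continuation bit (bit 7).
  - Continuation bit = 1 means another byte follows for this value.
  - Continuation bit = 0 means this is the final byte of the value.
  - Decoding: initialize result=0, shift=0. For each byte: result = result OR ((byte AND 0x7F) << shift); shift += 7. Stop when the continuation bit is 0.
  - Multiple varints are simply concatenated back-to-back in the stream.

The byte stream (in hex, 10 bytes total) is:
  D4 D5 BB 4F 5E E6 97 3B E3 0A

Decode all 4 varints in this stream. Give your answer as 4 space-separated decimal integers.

  byte[0]=0xD4 cont=1 payload=0x54=84: acc |= 84<<0 -> acc=84 shift=7
  byte[1]=0xD5 cont=1 payload=0x55=85: acc |= 85<<7 -> acc=10964 shift=14
  byte[2]=0xBB cont=1 payload=0x3B=59: acc |= 59<<14 -> acc=977620 shift=21
  byte[3]=0x4F cont=0 payload=0x4F=79: acc |= 79<<21 -> acc=166652628 shift=28 [end]
Varint 1: bytes[0:4] = D4 D5 BB 4F -> value 166652628 (4 byte(s))
  byte[4]=0x5E cont=0 payload=0x5E=94: acc |= 94<<0 -> acc=94 shift=7 [end]
Varint 2: bytes[4:5] = 5E -> value 94 (1 byte(s))
  byte[5]=0xE6 cont=1 payload=0x66=102: acc |= 102<<0 -> acc=102 shift=7
  byte[6]=0x97 cont=1 payload=0x17=23: acc |= 23<<7 -> acc=3046 shift=14
  byte[7]=0x3B cont=0 payload=0x3B=59: acc |= 59<<14 -> acc=969702 shift=21 [end]
Varint 3: bytes[5:8] = E6 97 3B -> value 969702 (3 byte(s))
  byte[8]=0xE3 cont=1 payload=0x63=99: acc |= 99<<0 -> acc=99 shift=7
  byte[9]=0x0A cont=0 payload=0x0A=10: acc |= 10<<7 -> acc=1379 shift=14 [end]
Varint 4: bytes[8:10] = E3 0A -> value 1379 (2 byte(s))

Answer: 166652628 94 969702 1379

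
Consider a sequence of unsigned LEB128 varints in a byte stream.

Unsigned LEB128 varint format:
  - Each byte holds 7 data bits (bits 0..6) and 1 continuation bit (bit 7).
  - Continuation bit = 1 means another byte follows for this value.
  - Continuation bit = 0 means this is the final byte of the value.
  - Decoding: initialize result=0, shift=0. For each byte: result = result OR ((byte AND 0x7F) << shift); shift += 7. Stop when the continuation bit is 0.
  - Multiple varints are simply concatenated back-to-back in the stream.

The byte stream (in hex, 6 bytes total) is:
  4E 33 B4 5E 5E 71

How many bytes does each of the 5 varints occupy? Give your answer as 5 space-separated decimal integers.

Answer: 1 1 2 1 1

Derivation:
  byte[0]=0x4E cont=0 payload=0x4E=78: acc |= 78<<0 -> acc=78 shift=7 [end]
Varint 1: bytes[0:1] = 4E -> value 78 (1 byte(s))
  byte[1]=0x33 cont=0 payload=0x33=51: acc |= 51<<0 -> acc=51 shift=7 [end]
Varint 2: bytes[1:2] = 33 -> value 51 (1 byte(s))
  byte[2]=0xB4 cont=1 payload=0x34=52: acc |= 52<<0 -> acc=52 shift=7
  byte[3]=0x5E cont=0 payload=0x5E=94: acc |= 94<<7 -> acc=12084 shift=14 [end]
Varint 3: bytes[2:4] = B4 5E -> value 12084 (2 byte(s))
  byte[4]=0x5E cont=0 payload=0x5E=94: acc |= 94<<0 -> acc=94 shift=7 [end]
Varint 4: bytes[4:5] = 5E -> value 94 (1 byte(s))
  byte[5]=0x71 cont=0 payload=0x71=113: acc |= 113<<0 -> acc=113 shift=7 [end]
Varint 5: bytes[5:6] = 71 -> value 113 (1 byte(s))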